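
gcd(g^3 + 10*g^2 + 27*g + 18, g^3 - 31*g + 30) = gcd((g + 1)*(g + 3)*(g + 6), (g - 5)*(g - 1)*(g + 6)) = g + 6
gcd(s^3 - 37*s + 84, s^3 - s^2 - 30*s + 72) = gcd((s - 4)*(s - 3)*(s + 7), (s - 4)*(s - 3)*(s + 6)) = s^2 - 7*s + 12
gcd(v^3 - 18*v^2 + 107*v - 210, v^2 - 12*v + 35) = v^2 - 12*v + 35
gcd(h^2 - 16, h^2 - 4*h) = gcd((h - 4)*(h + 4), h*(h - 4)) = h - 4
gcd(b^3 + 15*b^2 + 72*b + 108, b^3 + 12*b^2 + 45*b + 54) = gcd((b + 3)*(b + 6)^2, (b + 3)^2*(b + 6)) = b^2 + 9*b + 18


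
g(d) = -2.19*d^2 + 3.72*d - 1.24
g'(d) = 3.72 - 4.38*d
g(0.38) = -0.14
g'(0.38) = 2.06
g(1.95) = -2.31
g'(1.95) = -4.82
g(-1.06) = -7.64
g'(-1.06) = 8.36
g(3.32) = -13.03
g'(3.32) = -10.82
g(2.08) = -2.98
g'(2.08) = -5.39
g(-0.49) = -3.59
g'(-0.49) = 5.87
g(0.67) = 0.27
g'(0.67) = 0.79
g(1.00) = 0.29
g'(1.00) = -0.66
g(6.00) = -57.76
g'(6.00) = -22.56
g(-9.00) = -212.11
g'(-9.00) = 43.14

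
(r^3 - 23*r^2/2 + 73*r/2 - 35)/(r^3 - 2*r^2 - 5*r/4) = 2*(r^2 - 9*r + 14)/(r*(2*r + 1))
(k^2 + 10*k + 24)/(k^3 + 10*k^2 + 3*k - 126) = (k + 4)/(k^2 + 4*k - 21)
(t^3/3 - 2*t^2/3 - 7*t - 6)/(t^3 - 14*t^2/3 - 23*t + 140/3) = (t^3 - 2*t^2 - 21*t - 18)/(3*t^3 - 14*t^2 - 69*t + 140)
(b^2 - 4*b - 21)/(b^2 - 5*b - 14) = (b + 3)/(b + 2)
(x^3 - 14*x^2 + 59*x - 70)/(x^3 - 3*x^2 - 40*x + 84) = (x - 5)/(x + 6)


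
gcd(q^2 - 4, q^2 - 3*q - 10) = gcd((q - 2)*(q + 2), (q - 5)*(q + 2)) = q + 2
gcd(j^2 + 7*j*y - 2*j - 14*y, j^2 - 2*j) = j - 2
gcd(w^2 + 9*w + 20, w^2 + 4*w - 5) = w + 5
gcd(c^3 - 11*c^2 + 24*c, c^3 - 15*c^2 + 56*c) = c^2 - 8*c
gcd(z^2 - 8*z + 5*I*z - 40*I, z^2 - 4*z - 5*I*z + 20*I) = 1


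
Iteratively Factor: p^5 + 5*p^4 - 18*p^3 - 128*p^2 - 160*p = (p)*(p^4 + 5*p^3 - 18*p^2 - 128*p - 160) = p*(p + 2)*(p^3 + 3*p^2 - 24*p - 80) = p*(p + 2)*(p + 4)*(p^2 - p - 20) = p*(p - 5)*(p + 2)*(p + 4)*(p + 4)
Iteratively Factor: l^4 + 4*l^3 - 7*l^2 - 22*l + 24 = (l + 4)*(l^3 - 7*l + 6) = (l + 3)*(l + 4)*(l^2 - 3*l + 2) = (l - 1)*(l + 3)*(l + 4)*(l - 2)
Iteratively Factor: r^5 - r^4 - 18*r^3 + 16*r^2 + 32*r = (r - 4)*(r^4 + 3*r^3 - 6*r^2 - 8*r) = (r - 4)*(r + 1)*(r^3 + 2*r^2 - 8*r) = (r - 4)*(r + 1)*(r + 4)*(r^2 - 2*r) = r*(r - 4)*(r + 1)*(r + 4)*(r - 2)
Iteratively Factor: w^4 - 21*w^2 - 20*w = (w + 1)*(w^3 - w^2 - 20*w) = (w - 5)*(w + 1)*(w^2 + 4*w) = (w - 5)*(w + 1)*(w + 4)*(w)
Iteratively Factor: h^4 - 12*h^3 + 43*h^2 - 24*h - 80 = (h - 4)*(h^3 - 8*h^2 + 11*h + 20) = (h - 4)*(h + 1)*(h^2 - 9*h + 20) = (h - 4)^2*(h + 1)*(h - 5)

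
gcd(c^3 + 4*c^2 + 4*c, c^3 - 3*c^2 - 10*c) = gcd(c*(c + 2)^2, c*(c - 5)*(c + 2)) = c^2 + 2*c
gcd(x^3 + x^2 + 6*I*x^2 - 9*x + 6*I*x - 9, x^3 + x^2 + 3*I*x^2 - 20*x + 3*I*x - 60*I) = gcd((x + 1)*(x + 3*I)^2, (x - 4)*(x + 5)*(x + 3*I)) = x + 3*I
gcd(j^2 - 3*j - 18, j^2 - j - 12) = j + 3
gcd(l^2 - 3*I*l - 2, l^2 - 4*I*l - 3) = l - I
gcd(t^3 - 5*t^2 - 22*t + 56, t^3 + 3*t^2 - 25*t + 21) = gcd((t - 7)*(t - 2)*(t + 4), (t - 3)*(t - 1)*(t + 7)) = 1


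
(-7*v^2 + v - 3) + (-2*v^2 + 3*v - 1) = -9*v^2 + 4*v - 4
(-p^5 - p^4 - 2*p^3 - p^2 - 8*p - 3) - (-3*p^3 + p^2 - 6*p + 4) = -p^5 - p^4 + p^3 - 2*p^2 - 2*p - 7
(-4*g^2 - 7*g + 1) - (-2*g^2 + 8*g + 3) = -2*g^2 - 15*g - 2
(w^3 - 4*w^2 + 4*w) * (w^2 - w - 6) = w^5 - 5*w^4 + 2*w^3 + 20*w^2 - 24*w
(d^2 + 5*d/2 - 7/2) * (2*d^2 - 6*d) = 2*d^4 - d^3 - 22*d^2 + 21*d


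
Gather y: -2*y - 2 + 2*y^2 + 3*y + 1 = 2*y^2 + y - 1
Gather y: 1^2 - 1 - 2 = -2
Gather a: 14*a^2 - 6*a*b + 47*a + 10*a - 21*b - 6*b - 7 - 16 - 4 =14*a^2 + a*(57 - 6*b) - 27*b - 27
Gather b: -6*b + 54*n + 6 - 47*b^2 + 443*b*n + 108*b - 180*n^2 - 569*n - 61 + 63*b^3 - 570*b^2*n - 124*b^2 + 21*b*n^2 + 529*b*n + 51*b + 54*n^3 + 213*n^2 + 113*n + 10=63*b^3 + b^2*(-570*n - 171) + b*(21*n^2 + 972*n + 153) + 54*n^3 + 33*n^2 - 402*n - 45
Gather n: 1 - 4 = -3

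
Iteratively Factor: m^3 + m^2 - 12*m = (m + 4)*(m^2 - 3*m) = (m - 3)*(m + 4)*(m)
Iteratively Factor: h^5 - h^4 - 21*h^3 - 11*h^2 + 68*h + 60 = (h + 3)*(h^4 - 4*h^3 - 9*h^2 + 16*h + 20) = (h + 2)*(h + 3)*(h^3 - 6*h^2 + 3*h + 10) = (h + 1)*(h + 2)*(h + 3)*(h^2 - 7*h + 10) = (h - 2)*(h + 1)*(h + 2)*(h + 3)*(h - 5)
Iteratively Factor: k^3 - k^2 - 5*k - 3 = (k - 3)*(k^2 + 2*k + 1) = (k - 3)*(k + 1)*(k + 1)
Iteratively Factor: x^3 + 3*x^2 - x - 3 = (x + 3)*(x^2 - 1) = (x - 1)*(x + 3)*(x + 1)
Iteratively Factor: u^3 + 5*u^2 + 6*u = (u + 3)*(u^2 + 2*u) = (u + 2)*(u + 3)*(u)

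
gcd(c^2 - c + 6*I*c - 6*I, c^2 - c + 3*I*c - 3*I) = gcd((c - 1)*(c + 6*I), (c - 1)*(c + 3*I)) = c - 1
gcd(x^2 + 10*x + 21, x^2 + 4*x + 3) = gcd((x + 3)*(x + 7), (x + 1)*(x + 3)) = x + 3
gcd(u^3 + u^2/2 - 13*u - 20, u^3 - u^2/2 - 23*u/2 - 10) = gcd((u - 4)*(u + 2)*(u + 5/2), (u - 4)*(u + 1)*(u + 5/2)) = u^2 - 3*u/2 - 10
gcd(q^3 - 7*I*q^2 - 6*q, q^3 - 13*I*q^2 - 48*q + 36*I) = q^2 - 7*I*q - 6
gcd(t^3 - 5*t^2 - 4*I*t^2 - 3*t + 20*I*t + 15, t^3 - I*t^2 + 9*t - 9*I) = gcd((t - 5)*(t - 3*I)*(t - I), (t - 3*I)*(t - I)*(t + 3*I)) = t^2 - 4*I*t - 3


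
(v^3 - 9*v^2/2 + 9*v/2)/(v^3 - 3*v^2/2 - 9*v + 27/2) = v/(v + 3)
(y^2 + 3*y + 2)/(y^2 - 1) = (y + 2)/(y - 1)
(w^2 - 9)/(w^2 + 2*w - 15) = (w + 3)/(w + 5)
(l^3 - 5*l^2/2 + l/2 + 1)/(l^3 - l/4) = 2*(l^2 - 3*l + 2)/(l*(2*l - 1))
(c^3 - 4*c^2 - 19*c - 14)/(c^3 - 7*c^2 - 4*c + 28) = (c + 1)/(c - 2)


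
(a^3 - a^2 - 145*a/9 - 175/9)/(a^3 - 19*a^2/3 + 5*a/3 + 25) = (a + 7/3)/(a - 3)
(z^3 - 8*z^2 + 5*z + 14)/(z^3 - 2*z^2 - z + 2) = (z - 7)/(z - 1)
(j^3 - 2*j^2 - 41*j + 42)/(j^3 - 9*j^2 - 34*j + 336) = (j - 1)/(j - 8)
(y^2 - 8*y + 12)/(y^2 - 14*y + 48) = (y - 2)/(y - 8)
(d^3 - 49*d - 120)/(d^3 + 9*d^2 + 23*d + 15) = (d - 8)/(d + 1)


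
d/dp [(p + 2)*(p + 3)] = 2*p + 5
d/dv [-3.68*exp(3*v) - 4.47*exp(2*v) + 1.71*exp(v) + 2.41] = (-11.04*exp(2*v) - 8.94*exp(v) + 1.71)*exp(v)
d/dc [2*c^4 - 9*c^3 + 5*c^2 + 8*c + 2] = 8*c^3 - 27*c^2 + 10*c + 8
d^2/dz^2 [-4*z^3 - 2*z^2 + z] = -24*z - 4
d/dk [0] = 0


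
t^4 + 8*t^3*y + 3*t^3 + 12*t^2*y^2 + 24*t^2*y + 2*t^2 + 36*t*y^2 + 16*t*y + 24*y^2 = (t + 1)*(t + 2)*(t + 2*y)*(t + 6*y)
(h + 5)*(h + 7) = h^2 + 12*h + 35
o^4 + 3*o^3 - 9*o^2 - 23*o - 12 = (o - 3)*(o + 1)^2*(o + 4)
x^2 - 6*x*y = x*(x - 6*y)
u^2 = u^2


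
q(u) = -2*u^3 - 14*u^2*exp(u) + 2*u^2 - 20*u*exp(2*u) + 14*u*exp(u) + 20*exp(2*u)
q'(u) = -14*u^2*exp(u) - 6*u^2 - 40*u*exp(2*u) - 14*u*exp(u) + 4*u + 20*exp(2*u) + 14*exp(u)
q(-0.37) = 8.55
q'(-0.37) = 26.23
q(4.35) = -418128.67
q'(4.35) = -948703.56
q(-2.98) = 62.46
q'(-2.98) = -68.33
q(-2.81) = 51.42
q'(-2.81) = -61.58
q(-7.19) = 846.16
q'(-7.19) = -339.40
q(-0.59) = 3.60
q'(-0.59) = 18.59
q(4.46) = -536444.79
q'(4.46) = -1213222.35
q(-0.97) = -0.77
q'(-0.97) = 4.39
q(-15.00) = 7200.00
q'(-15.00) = -1410.00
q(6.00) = -16445279.24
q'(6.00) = -36037814.24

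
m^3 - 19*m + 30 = (m - 3)*(m - 2)*(m + 5)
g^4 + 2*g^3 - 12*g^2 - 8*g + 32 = (g - 2)^2*(g + 2)*(g + 4)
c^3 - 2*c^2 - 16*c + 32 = (c - 4)*(c - 2)*(c + 4)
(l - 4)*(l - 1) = l^2 - 5*l + 4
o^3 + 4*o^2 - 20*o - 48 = (o - 4)*(o + 2)*(o + 6)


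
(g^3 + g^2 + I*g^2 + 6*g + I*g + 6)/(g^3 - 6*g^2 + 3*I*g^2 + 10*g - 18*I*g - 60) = (g^2 + g*(1 + 3*I) + 3*I)/(g^2 + g*(-6 + 5*I) - 30*I)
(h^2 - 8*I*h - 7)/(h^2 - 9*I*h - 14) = (h - I)/(h - 2*I)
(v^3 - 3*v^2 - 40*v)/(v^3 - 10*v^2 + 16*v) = (v + 5)/(v - 2)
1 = 1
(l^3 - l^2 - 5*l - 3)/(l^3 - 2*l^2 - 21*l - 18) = (l^2 - 2*l - 3)/(l^2 - 3*l - 18)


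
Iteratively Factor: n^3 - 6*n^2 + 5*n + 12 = (n + 1)*(n^2 - 7*n + 12) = (n - 3)*(n + 1)*(n - 4)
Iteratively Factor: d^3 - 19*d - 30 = (d + 3)*(d^2 - 3*d - 10) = (d + 2)*(d + 3)*(d - 5)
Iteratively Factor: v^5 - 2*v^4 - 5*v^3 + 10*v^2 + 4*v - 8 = (v - 1)*(v^4 - v^3 - 6*v^2 + 4*v + 8) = (v - 2)*(v - 1)*(v^3 + v^2 - 4*v - 4) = (v - 2)^2*(v - 1)*(v^2 + 3*v + 2) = (v - 2)^2*(v - 1)*(v + 2)*(v + 1)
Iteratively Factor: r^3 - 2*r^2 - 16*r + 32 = (r + 4)*(r^2 - 6*r + 8) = (r - 4)*(r + 4)*(r - 2)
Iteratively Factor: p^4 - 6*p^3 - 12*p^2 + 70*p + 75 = (p + 1)*(p^3 - 7*p^2 - 5*p + 75) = (p - 5)*(p + 1)*(p^2 - 2*p - 15) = (p - 5)*(p + 1)*(p + 3)*(p - 5)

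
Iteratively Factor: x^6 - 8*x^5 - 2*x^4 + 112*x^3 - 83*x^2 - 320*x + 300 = (x - 2)*(x^5 - 6*x^4 - 14*x^3 + 84*x^2 + 85*x - 150) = (x - 2)*(x - 1)*(x^4 - 5*x^3 - 19*x^2 + 65*x + 150) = (x - 5)*(x - 2)*(x - 1)*(x^3 - 19*x - 30) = (x - 5)*(x - 2)*(x - 1)*(x + 2)*(x^2 - 2*x - 15) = (x - 5)*(x - 2)*(x - 1)*(x + 2)*(x + 3)*(x - 5)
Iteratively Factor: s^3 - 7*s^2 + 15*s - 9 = (s - 3)*(s^2 - 4*s + 3) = (s - 3)*(s - 1)*(s - 3)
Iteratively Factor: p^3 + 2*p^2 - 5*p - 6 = (p + 3)*(p^2 - p - 2) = (p - 2)*(p + 3)*(p + 1)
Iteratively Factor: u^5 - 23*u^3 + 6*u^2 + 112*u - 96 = (u - 4)*(u^4 + 4*u^3 - 7*u^2 - 22*u + 24) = (u - 4)*(u - 2)*(u^3 + 6*u^2 + 5*u - 12) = (u - 4)*(u - 2)*(u + 3)*(u^2 + 3*u - 4) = (u - 4)*(u - 2)*(u - 1)*(u + 3)*(u + 4)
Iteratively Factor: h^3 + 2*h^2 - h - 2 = (h - 1)*(h^2 + 3*h + 2) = (h - 1)*(h + 1)*(h + 2)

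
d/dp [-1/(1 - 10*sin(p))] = -10*cos(p)/(10*sin(p) - 1)^2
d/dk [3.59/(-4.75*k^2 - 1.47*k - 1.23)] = (34.105*k + 5.2773)/(4.75*k^2 + 1.47*k + 1.23)^2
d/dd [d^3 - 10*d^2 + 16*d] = 3*d^2 - 20*d + 16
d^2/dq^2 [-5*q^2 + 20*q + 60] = -10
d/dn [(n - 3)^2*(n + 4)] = (n - 3)*(3*n + 5)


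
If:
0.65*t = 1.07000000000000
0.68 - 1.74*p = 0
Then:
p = 0.39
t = 1.65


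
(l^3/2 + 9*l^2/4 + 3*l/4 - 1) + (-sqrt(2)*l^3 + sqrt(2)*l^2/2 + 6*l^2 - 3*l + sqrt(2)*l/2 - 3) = -sqrt(2)*l^3 + l^3/2 + sqrt(2)*l^2/2 + 33*l^2/4 - 9*l/4 + sqrt(2)*l/2 - 4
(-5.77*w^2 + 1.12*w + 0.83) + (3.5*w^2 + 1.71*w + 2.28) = -2.27*w^2 + 2.83*w + 3.11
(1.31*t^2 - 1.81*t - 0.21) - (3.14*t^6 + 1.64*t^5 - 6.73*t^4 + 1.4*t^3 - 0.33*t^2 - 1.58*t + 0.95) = -3.14*t^6 - 1.64*t^5 + 6.73*t^4 - 1.4*t^3 + 1.64*t^2 - 0.23*t - 1.16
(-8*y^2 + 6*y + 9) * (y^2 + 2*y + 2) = -8*y^4 - 10*y^3 + 5*y^2 + 30*y + 18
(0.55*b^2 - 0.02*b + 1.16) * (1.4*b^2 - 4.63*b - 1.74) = 0.77*b^4 - 2.5745*b^3 + 0.7596*b^2 - 5.336*b - 2.0184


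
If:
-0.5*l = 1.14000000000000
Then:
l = -2.28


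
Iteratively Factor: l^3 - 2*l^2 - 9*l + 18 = (l - 3)*(l^2 + l - 6) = (l - 3)*(l - 2)*(l + 3)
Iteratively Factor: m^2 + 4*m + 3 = (m + 1)*(m + 3)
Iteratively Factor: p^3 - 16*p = (p + 4)*(p^2 - 4*p) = p*(p + 4)*(p - 4)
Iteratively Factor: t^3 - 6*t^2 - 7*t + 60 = (t - 4)*(t^2 - 2*t - 15) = (t - 4)*(t + 3)*(t - 5)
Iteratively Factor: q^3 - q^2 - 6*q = (q + 2)*(q^2 - 3*q) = (q - 3)*(q + 2)*(q)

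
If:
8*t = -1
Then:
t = -1/8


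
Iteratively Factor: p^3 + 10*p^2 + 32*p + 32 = (p + 2)*(p^2 + 8*p + 16) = (p + 2)*(p + 4)*(p + 4)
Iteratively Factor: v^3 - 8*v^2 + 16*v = (v)*(v^2 - 8*v + 16) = v*(v - 4)*(v - 4)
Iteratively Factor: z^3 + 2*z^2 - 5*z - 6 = (z + 3)*(z^2 - z - 2) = (z - 2)*(z + 3)*(z + 1)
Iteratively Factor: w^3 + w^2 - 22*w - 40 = (w - 5)*(w^2 + 6*w + 8) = (w - 5)*(w + 4)*(w + 2)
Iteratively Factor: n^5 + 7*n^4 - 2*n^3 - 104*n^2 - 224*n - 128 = (n - 4)*(n^4 + 11*n^3 + 42*n^2 + 64*n + 32) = (n - 4)*(n + 2)*(n^3 + 9*n^2 + 24*n + 16) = (n - 4)*(n + 2)*(n + 4)*(n^2 + 5*n + 4) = (n - 4)*(n + 1)*(n + 2)*(n + 4)*(n + 4)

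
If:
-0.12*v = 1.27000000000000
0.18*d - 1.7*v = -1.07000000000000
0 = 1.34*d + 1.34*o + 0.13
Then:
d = -105.90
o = 105.80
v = -10.58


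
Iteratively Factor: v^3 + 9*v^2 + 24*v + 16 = (v + 4)*(v^2 + 5*v + 4) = (v + 4)^2*(v + 1)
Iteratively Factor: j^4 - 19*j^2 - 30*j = (j + 3)*(j^3 - 3*j^2 - 10*j) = j*(j + 3)*(j^2 - 3*j - 10) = j*(j + 2)*(j + 3)*(j - 5)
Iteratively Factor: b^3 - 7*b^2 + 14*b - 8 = (b - 2)*(b^2 - 5*b + 4) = (b - 2)*(b - 1)*(b - 4)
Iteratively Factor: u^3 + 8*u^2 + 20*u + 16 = (u + 2)*(u^2 + 6*u + 8) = (u + 2)*(u + 4)*(u + 2)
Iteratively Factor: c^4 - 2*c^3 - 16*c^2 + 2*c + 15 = (c - 5)*(c^3 + 3*c^2 - c - 3) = (c - 5)*(c - 1)*(c^2 + 4*c + 3) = (c - 5)*(c - 1)*(c + 3)*(c + 1)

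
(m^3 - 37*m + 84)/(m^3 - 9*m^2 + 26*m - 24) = (m + 7)/(m - 2)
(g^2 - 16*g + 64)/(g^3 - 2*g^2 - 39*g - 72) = (g - 8)/(g^2 + 6*g + 9)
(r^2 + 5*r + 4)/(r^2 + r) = (r + 4)/r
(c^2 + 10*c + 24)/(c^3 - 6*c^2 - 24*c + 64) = (c + 6)/(c^2 - 10*c + 16)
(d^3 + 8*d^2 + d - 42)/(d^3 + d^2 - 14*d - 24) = (d^2 + 5*d - 14)/(d^2 - 2*d - 8)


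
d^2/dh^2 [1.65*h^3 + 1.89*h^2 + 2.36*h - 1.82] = 9.9*h + 3.78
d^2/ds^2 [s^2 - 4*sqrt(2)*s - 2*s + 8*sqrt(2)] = 2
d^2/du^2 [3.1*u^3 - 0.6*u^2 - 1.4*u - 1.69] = 18.6*u - 1.2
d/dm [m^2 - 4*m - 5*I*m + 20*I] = 2*m - 4 - 5*I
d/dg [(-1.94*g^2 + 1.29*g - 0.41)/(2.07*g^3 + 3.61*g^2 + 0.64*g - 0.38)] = (4.0158*g^4 - 5.3406*g^3 - 3.3524*g^2 + 4.4346*g - 0.2278)/(4.2849*g^6 + 14.9454*g^5 + 15.6817*g^4 + 3.0476*g^3 - 2.334*g^2 - 0.4864*g + 0.1444)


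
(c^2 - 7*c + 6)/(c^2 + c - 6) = (c^2 - 7*c + 6)/(c^2 + c - 6)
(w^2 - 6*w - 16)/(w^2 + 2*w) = (w - 8)/w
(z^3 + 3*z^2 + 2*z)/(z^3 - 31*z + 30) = z*(z^2 + 3*z + 2)/(z^3 - 31*z + 30)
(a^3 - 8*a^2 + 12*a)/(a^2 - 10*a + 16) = a*(a - 6)/(a - 8)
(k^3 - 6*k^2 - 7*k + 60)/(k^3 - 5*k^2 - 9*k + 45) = (k - 4)/(k - 3)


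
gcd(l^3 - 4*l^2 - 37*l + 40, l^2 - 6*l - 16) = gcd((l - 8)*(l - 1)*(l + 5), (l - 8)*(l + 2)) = l - 8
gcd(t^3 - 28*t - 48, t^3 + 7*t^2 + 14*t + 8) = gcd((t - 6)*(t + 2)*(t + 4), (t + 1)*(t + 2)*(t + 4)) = t^2 + 6*t + 8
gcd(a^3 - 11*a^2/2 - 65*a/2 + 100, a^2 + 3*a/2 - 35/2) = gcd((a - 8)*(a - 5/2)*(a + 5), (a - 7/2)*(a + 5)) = a + 5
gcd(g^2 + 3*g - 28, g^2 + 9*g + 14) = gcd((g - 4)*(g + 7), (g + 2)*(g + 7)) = g + 7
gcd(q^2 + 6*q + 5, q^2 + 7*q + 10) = q + 5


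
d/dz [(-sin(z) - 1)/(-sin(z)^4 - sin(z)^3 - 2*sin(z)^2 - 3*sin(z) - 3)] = -(3*sin(z)^3 + 6*sin(z)^2 + 5*sin(z) + 4)*sin(z)*cos(z)/(sin(z)^4 + sin(z)^3 + 2*sin(z)^2 + 3*sin(z) + 3)^2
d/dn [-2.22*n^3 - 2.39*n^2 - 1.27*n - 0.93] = -6.66*n^2 - 4.78*n - 1.27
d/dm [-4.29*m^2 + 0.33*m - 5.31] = 0.33 - 8.58*m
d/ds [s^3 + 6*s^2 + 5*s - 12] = 3*s^2 + 12*s + 5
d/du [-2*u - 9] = -2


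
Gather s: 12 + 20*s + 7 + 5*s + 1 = 25*s + 20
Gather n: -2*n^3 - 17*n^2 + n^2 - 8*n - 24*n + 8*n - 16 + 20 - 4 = -2*n^3 - 16*n^2 - 24*n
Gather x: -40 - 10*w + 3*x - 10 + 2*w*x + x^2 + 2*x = -10*w + x^2 + x*(2*w + 5) - 50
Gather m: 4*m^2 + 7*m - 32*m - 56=4*m^2 - 25*m - 56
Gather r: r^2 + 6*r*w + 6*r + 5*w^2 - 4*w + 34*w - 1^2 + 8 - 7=r^2 + r*(6*w + 6) + 5*w^2 + 30*w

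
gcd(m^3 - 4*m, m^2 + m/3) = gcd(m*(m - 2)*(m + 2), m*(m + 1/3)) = m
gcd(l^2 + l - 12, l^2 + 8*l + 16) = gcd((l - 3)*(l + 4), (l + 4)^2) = l + 4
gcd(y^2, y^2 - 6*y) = y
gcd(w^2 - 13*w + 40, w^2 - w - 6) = 1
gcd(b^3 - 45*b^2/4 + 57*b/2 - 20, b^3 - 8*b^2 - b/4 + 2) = b - 8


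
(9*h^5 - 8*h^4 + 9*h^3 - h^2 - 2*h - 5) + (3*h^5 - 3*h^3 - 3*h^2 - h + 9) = 12*h^5 - 8*h^4 + 6*h^3 - 4*h^2 - 3*h + 4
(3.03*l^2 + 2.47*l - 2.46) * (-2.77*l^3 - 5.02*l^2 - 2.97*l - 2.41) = -8.3931*l^5 - 22.0525*l^4 - 14.5843*l^3 - 2.289*l^2 + 1.3535*l + 5.9286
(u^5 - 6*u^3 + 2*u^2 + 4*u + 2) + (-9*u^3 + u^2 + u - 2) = u^5 - 15*u^3 + 3*u^2 + 5*u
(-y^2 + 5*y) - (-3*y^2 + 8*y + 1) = 2*y^2 - 3*y - 1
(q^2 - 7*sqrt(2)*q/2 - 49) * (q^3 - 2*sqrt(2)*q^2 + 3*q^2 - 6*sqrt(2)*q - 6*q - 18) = q^5 - 11*sqrt(2)*q^4/2 + 3*q^4 - 41*q^3 - 33*sqrt(2)*q^3/2 - 123*q^2 + 119*sqrt(2)*q^2 + 294*q + 357*sqrt(2)*q + 882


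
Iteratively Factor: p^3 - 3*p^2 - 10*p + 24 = (p - 2)*(p^2 - p - 12) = (p - 4)*(p - 2)*(p + 3)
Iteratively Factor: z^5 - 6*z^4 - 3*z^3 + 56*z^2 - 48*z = (z - 4)*(z^4 - 2*z^3 - 11*z^2 + 12*z) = z*(z - 4)*(z^3 - 2*z^2 - 11*z + 12) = z*(z - 4)*(z + 3)*(z^2 - 5*z + 4) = z*(z - 4)^2*(z + 3)*(z - 1)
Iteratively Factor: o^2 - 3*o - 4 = (o - 4)*(o + 1)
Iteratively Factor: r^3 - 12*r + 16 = (r - 2)*(r^2 + 2*r - 8) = (r - 2)^2*(r + 4)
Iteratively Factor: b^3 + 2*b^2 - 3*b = (b)*(b^2 + 2*b - 3) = b*(b - 1)*(b + 3)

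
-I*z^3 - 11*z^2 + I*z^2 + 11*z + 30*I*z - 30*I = (z - 6*I)*(z - 5*I)*(-I*z + I)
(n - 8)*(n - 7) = n^2 - 15*n + 56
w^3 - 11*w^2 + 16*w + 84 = (w - 7)*(w - 6)*(w + 2)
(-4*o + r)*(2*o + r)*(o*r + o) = -8*o^3*r - 8*o^3 - 2*o^2*r^2 - 2*o^2*r + o*r^3 + o*r^2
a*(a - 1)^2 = a^3 - 2*a^2 + a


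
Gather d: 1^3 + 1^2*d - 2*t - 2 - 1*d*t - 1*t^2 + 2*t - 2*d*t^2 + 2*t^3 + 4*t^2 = d*(-2*t^2 - t + 1) + 2*t^3 + 3*t^2 - 1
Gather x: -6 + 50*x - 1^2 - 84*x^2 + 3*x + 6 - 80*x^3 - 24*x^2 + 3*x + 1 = -80*x^3 - 108*x^2 + 56*x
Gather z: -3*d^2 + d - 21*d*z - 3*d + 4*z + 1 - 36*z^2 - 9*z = -3*d^2 - 2*d - 36*z^2 + z*(-21*d - 5) + 1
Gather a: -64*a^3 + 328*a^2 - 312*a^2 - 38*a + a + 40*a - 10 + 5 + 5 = -64*a^3 + 16*a^2 + 3*a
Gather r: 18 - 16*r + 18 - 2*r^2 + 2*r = -2*r^2 - 14*r + 36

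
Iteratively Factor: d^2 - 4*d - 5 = (d + 1)*(d - 5)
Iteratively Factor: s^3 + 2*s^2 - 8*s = (s + 4)*(s^2 - 2*s) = (s - 2)*(s + 4)*(s)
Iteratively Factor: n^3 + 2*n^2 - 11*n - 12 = (n + 1)*(n^2 + n - 12) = (n - 3)*(n + 1)*(n + 4)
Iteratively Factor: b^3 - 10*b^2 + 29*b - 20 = (b - 4)*(b^2 - 6*b + 5) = (b - 4)*(b - 1)*(b - 5)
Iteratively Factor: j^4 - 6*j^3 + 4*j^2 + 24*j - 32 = (j - 2)*(j^3 - 4*j^2 - 4*j + 16) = (j - 2)^2*(j^2 - 2*j - 8) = (j - 2)^2*(j + 2)*(j - 4)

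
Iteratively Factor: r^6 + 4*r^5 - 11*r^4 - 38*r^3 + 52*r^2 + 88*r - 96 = (r + 3)*(r^5 + r^4 - 14*r^3 + 4*r^2 + 40*r - 32) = (r - 2)*(r + 3)*(r^4 + 3*r^3 - 8*r^2 - 12*r + 16) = (r - 2)*(r + 2)*(r + 3)*(r^3 + r^2 - 10*r + 8) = (r - 2)*(r + 2)*(r + 3)*(r + 4)*(r^2 - 3*r + 2) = (r - 2)^2*(r + 2)*(r + 3)*(r + 4)*(r - 1)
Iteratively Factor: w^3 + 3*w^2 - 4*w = (w + 4)*(w^2 - w) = w*(w + 4)*(w - 1)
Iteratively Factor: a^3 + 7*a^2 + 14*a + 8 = (a + 2)*(a^2 + 5*a + 4) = (a + 1)*(a + 2)*(a + 4)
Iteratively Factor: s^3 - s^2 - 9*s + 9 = (s - 1)*(s^2 - 9) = (s - 1)*(s + 3)*(s - 3)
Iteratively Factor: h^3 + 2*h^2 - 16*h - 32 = (h + 4)*(h^2 - 2*h - 8) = (h - 4)*(h + 4)*(h + 2)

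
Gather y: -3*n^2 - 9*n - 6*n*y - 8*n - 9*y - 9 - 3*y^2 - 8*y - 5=-3*n^2 - 17*n - 3*y^2 + y*(-6*n - 17) - 14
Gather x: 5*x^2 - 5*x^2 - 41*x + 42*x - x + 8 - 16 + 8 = 0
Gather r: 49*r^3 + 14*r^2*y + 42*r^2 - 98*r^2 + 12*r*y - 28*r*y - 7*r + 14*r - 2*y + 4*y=49*r^3 + r^2*(14*y - 56) + r*(7 - 16*y) + 2*y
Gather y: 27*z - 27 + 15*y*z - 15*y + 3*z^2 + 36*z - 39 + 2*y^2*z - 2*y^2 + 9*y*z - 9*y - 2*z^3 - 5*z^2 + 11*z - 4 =y^2*(2*z - 2) + y*(24*z - 24) - 2*z^3 - 2*z^2 + 74*z - 70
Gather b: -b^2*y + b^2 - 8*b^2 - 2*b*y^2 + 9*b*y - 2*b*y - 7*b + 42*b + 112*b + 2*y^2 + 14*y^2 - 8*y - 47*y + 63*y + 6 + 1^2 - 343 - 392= b^2*(-y - 7) + b*(-2*y^2 + 7*y + 147) + 16*y^2 + 8*y - 728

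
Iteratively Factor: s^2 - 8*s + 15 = (s - 3)*(s - 5)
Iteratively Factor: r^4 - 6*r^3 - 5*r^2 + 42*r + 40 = (r - 4)*(r^3 - 2*r^2 - 13*r - 10) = (r - 5)*(r - 4)*(r^2 + 3*r + 2) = (r - 5)*(r - 4)*(r + 2)*(r + 1)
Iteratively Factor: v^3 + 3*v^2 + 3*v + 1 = (v + 1)*(v^2 + 2*v + 1) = (v + 1)^2*(v + 1)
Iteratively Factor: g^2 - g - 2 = (g + 1)*(g - 2)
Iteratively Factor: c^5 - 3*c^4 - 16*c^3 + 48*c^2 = (c - 4)*(c^4 + c^3 - 12*c^2) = (c - 4)*(c + 4)*(c^3 - 3*c^2) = (c - 4)*(c - 3)*(c + 4)*(c^2) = c*(c - 4)*(c - 3)*(c + 4)*(c)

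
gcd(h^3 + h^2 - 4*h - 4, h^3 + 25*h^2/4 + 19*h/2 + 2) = h + 2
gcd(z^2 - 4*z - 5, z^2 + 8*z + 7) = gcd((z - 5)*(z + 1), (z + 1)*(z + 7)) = z + 1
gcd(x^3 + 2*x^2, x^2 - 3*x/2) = x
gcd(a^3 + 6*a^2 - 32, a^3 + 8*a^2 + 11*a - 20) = a + 4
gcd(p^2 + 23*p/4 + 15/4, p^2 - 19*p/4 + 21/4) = 1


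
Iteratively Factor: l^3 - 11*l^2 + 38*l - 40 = (l - 4)*(l^2 - 7*l + 10) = (l - 4)*(l - 2)*(l - 5)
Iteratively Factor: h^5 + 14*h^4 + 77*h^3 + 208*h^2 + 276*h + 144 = (h + 3)*(h^4 + 11*h^3 + 44*h^2 + 76*h + 48) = (h + 3)^2*(h^3 + 8*h^2 + 20*h + 16) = (h + 2)*(h + 3)^2*(h^2 + 6*h + 8) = (h + 2)*(h + 3)^2*(h + 4)*(h + 2)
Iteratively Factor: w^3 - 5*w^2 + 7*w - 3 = (w - 1)*(w^2 - 4*w + 3) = (w - 1)^2*(w - 3)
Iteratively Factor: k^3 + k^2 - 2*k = (k - 1)*(k^2 + 2*k) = k*(k - 1)*(k + 2)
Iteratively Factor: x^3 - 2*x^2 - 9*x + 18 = (x - 2)*(x^2 - 9) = (x - 3)*(x - 2)*(x + 3)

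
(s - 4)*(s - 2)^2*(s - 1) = s^4 - 9*s^3 + 28*s^2 - 36*s + 16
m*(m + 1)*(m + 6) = m^3 + 7*m^2 + 6*m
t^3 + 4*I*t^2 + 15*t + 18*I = (t - 3*I)*(t + I)*(t + 6*I)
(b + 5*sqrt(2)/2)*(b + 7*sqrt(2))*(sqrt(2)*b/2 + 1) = sqrt(2)*b^3/2 + 21*b^2/2 + 27*sqrt(2)*b + 35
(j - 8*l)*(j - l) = j^2 - 9*j*l + 8*l^2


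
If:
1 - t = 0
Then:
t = 1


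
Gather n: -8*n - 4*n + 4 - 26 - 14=-12*n - 36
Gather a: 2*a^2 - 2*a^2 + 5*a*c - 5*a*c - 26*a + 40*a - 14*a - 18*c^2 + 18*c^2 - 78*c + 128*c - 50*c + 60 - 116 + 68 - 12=0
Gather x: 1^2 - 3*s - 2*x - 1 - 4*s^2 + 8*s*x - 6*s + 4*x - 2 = -4*s^2 - 9*s + x*(8*s + 2) - 2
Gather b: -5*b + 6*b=b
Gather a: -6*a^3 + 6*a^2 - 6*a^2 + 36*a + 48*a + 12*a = -6*a^3 + 96*a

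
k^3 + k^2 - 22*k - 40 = (k - 5)*(k + 2)*(k + 4)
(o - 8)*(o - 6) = o^2 - 14*o + 48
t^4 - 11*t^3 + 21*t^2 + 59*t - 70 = (t - 7)*(t - 5)*(t - 1)*(t + 2)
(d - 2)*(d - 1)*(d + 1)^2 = d^4 - d^3 - 3*d^2 + d + 2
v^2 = v^2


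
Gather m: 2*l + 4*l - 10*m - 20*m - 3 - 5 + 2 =6*l - 30*m - 6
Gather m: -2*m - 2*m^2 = -2*m^2 - 2*m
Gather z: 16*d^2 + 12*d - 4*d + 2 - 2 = 16*d^2 + 8*d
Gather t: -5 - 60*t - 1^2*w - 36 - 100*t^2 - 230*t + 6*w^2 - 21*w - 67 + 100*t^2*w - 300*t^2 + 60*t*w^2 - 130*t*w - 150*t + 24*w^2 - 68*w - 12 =t^2*(100*w - 400) + t*(60*w^2 - 130*w - 440) + 30*w^2 - 90*w - 120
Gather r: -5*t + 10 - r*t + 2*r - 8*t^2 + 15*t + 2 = r*(2 - t) - 8*t^2 + 10*t + 12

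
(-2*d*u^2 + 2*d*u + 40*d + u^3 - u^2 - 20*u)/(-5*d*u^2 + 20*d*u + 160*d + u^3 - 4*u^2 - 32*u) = (-2*d*u + 10*d + u^2 - 5*u)/(-5*d*u + 40*d + u^2 - 8*u)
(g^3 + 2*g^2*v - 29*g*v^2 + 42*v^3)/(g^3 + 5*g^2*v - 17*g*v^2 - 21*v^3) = (g - 2*v)/(g + v)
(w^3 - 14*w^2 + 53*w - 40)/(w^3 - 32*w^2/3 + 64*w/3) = 3*(w^2 - 6*w + 5)/(w*(3*w - 8))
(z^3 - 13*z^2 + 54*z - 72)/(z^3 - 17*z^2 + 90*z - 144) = (z - 4)/(z - 8)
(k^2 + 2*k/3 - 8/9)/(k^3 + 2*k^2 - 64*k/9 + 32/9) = (3*k + 4)/(3*k^2 + 8*k - 16)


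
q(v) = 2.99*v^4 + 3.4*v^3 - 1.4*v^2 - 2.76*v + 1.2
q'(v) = 11.96*v^3 + 10.2*v^2 - 2.8*v - 2.76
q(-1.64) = 8.59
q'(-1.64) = -23.49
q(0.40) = 0.17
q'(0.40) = -1.48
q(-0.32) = 1.86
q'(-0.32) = -1.21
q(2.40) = 132.71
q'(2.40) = 214.61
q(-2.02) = 22.82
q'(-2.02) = -54.06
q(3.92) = 879.69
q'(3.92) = 863.43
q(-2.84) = 114.38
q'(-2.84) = -186.50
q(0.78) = 0.92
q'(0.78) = 6.94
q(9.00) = 21958.95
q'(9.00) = 9517.08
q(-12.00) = 55958.16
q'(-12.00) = -19167.24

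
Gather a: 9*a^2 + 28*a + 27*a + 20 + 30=9*a^2 + 55*a + 50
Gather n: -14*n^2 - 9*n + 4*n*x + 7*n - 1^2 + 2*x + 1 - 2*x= -14*n^2 + n*(4*x - 2)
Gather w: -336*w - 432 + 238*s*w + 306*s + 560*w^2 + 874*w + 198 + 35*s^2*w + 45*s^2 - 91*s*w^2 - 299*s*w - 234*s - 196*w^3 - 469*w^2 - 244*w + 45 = 45*s^2 + 72*s - 196*w^3 + w^2*(91 - 91*s) + w*(35*s^2 - 61*s + 294) - 189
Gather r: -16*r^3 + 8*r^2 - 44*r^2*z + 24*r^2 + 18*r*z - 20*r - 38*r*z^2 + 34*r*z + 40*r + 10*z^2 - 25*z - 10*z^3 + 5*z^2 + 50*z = -16*r^3 + r^2*(32 - 44*z) + r*(-38*z^2 + 52*z + 20) - 10*z^3 + 15*z^2 + 25*z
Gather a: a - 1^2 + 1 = a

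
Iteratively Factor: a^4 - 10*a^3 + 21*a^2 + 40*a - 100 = (a + 2)*(a^3 - 12*a^2 + 45*a - 50) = (a - 5)*(a + 2)*(a^2 - 7*a + 10) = (a - 5)*(a - 2)*(a + 2)*(a - 5)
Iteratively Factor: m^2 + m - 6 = (m - 2)*(m + 3)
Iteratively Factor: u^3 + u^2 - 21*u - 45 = (u + 3)*(u^2 - 2*u - 15) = (u - 5)*(u + 3)*(u + 3)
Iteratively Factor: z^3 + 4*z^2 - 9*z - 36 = (z + 3)*(z^2 + z - 12) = (z - 3)*(z + 3)*(z + 4)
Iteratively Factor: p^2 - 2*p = (p - 2)*(p)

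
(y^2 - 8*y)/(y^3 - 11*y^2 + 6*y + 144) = y/(y^2 - 3*y - 18)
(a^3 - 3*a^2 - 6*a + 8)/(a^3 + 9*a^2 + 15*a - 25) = (a^2 - 2*a - 8)/(a^2 + 10*a + 25)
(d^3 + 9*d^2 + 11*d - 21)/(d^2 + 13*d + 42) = (d^2 + 2*d - 3)/(d + 6)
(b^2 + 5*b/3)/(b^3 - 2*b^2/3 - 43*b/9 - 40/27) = 9*b/(9*b^2 - 21*b - 8)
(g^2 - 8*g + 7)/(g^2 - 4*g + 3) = (g - 7)/(g - 3)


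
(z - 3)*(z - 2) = z^2 - 5*z + 6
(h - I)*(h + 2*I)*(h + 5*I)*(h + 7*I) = h^4 + 13*I*h^3 - 45*h^2 - 11*I*h - 70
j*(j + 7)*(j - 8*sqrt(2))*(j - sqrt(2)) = j^4 - 9*sqrt(2)*j^3 + 7*j^3 - 63*sqrt(2)*j^2 + 16*j^2 + 112*j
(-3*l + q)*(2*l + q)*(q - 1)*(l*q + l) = -6*l^3*q^2 + 6*l^3 - l^2*q^3 + l^2*q + l*q^4 - l*q^2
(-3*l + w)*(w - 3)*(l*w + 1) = -3*l^2*w^2 + 9*l^2*w + l*w^3 - 3*l*w^2 - 3*l*w + 9*l + w^2 - 3*w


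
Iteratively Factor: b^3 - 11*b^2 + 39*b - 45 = (b - 5)*(b^2 - 6*b + 9) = (b - 5)*(b - 3)*(b - 3)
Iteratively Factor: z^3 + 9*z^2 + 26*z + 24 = (z + 2)*(z^2 + 7*z + 12) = (z + 2)*(z + 3)*(z + 4)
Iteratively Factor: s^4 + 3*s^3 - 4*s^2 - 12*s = (s)*(s^3 + 3*s^2 - 4*s - 12) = s*(s + 3)*(s^2 - 4) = s*(s - 2)*(s + 3)*(s + 2)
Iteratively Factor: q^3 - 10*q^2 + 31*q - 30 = (q - 2)*(q^2 - 8*q + 15) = (q - 3)*(q - 2)*(q - 5)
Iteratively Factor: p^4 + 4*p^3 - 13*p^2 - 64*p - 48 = (p - 4)*(p^3 + 8*p^2 + 19*p + 12) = (p - 4)*(p + 1)*(p^2 + 7*p + 12) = (p - 4)*(p + 1)*(p + 4)*(p + 3)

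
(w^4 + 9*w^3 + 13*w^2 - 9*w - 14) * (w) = w^5 + 9*w^4 + 13*w^3 - 9*w^2 - 14*w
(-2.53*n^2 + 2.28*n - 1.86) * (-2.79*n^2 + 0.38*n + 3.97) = 7.0587*n^4 - 7.3226*n^3 - 3.9883*n^2 + 8.3448*n - 7.3842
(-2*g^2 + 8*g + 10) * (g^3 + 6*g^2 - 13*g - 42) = -2*g^5 - 4*g^4 + 84*g^3 + 40*g^2 - 466*g - 420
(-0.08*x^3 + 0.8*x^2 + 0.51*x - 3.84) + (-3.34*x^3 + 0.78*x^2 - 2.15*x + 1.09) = -3.42*x^3 + 1.58*x^2 - 1.64*x - 2.75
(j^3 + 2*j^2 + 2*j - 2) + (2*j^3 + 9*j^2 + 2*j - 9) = 3*j^3 + 11*j^2 + 4*j - 11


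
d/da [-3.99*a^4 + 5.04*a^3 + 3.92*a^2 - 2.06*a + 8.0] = -15.96*a^3 + 15.12*a^2 + 7.84*a - 2.06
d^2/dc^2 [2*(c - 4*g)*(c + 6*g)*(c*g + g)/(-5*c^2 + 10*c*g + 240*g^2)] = 16*g^2*(-8*g - 1)/(5*(c^3 - 24*c^2*g + 192*c*g^2 - 512*g^3))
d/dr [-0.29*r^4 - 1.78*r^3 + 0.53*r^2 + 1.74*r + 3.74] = -1.16*r^3 - 5.34*r^2 + 1.06*r + 1.74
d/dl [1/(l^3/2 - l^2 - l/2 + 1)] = 2*(-3*l^2 + 4*l + 1)/(l^3 - 2*l^2 - l + 2)^2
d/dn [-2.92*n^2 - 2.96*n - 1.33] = -5.84*n - 2.96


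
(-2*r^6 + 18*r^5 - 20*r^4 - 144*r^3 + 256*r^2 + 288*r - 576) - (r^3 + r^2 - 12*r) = -2*r^6 + 18*r^5 - 20*r^4 - 145*r^3 + 255*r^2 + 300*r - 576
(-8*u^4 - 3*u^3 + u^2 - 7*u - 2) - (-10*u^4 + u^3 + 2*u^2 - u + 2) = 2*u^4 - 4*u^3 - u^2 - 6*u - 4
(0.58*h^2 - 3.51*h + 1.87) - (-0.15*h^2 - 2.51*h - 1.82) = 0.73*h^2 - 1.0*h + 3.69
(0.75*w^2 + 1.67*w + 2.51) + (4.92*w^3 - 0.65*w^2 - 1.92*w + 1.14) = 4.92*w^3 + 0.1*w^2 - 0.25*w + 3.65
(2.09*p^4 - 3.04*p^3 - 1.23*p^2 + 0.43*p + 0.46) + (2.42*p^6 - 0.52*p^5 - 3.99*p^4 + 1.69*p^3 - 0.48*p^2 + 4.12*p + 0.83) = 2.42*p^6 - 0.52*p^5 - 1.9*p^4 - 1.35*p^3 - 1.71*p^2 + 4.55*p + 1.29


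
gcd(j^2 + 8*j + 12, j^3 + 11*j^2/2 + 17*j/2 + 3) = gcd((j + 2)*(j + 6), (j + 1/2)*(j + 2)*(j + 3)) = j + 2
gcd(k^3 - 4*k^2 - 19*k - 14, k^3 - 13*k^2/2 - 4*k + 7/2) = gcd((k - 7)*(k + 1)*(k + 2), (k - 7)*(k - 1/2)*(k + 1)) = k^2 - 6*k - 7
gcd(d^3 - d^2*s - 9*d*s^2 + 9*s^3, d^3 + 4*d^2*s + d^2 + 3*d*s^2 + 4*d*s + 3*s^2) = d + 3*s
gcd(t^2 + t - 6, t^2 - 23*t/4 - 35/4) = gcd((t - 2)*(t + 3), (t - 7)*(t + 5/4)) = 1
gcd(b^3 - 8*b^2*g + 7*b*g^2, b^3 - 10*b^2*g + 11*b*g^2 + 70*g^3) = b - 7*g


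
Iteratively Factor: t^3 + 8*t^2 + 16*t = (t + 4)*(t^2 + 4*t) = (t + 4)^2*(t)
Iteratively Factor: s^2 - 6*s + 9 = (s - 3)*(s - 3)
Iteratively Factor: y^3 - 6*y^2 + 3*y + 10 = (y - 5)*(y^2 - y - 2) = (y - 5)*(y + 1)*(y - 2)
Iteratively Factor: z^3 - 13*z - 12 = (z + 3)*(z^2 - 3*z - 4) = (z + 1)*(z + 3)*(z - 4)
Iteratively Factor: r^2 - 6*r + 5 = (r - 1)*(r - 5)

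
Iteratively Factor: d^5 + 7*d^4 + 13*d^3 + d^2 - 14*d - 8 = (d - 1)*(d^4 + 8*d^3 + 21*d^2 + 22*d + 8) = (d - 1)*(d + 2)*(d^3 + 6*d^2 + 9*d + 4) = (d - 1)*(d + 1)*(d + 2)*(d^2 + 5*d + 4) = (d - 1)*(d + 1)*(d + 2)*(d + 4)*(d + 1)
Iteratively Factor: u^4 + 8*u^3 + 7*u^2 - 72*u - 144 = (u + 4)*(u^3 + 4*u^2 - 9*u - 36) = (u - 3)*(u + 4)*(u^2 + 7*u + 12) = (u - 3)*(u + 3)*(u + 4)*(u + 4)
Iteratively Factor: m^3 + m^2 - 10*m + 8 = (m - 2)*(m^2 + 3*m - 4) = (m - 2)*(m - 1)*(m + 4)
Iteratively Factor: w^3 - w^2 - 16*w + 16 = (w - 1)*(w^2 - 16) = (w - 4)*(w - 1)*(w + 4)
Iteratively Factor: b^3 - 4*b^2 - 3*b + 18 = (b + 2)*(b^2 - 6*b + 9) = (b - 3)*(b + 2)*(b - 3)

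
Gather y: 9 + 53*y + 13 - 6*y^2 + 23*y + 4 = -6*y^2 + 76*y + 26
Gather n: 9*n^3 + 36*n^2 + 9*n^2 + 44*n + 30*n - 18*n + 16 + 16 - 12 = 9*n^3 + 45*n^2 + 56*n + 20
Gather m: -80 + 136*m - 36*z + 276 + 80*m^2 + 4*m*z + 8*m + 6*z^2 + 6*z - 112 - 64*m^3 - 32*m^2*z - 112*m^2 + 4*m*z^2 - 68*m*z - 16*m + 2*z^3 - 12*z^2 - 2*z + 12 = -64*m^3 + m^2*(-32*z - 32) + m*(4*z^2 - 64*z + 128) + 2*z^3 - 6*z^2 - 32*z + 96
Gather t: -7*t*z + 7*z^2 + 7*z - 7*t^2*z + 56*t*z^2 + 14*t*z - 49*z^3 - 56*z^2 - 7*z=-7*t^2*z + t*(56*z^2 + 7*z) - 49*z^3 - 49*z^2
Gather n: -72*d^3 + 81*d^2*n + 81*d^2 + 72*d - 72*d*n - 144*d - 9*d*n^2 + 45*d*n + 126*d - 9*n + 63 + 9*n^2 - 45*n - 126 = -72*d^3 + 81*d^2 + 54*d + n^2*(9 - 9*d) + n*(81*d^2 - 27*d - 54) - 63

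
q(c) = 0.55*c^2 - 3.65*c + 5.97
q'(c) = 1.1*c - 3.65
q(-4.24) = 31.33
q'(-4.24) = -8.31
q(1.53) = 1.67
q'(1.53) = -1.97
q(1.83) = 1.13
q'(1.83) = -1.64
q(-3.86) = 28.25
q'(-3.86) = -7.90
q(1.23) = 2.31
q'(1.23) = -2.30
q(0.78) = 3.46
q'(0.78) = -2.79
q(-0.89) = 9.65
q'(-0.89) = -4.63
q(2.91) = 0.01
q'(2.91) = -0.45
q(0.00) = 5.97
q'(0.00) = -3.65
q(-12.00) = 128.97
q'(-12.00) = -16.85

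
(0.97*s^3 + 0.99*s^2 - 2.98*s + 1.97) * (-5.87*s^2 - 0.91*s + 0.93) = -5.6939*s^5 - 6.694*s^4 + 17.4938*s^3 - 7.9314*s^2 - 4.5641*s + 1.8321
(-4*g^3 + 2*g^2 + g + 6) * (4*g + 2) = -16*g^4 + 8*g^2 + 26*g + 12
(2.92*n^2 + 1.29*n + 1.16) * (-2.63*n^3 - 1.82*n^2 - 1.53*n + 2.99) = -7.6796*n^5 - 8.7071*n^4 - 9.8662*n^3 + 4.6459*n^2 + 2.0823*n + 3.4684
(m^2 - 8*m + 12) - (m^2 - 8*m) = 12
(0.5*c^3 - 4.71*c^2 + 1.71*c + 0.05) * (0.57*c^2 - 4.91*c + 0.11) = 0.285*c^5 - 5.1397*c^4 + 24.1558*c^3 - 8.8857*c^2 - 0.0574*c + 0.0055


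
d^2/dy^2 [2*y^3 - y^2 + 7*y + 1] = 12*y - 2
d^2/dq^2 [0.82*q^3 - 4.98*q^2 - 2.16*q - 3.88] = 4.92*q - 9.96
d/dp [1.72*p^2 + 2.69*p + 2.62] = 3.44*p + 2.69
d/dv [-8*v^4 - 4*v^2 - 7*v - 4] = -32*v^3 - 8*v - 7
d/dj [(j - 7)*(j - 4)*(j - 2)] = 3*j^2 - 26*j + 50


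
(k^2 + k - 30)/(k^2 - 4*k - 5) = (k + 6)/(k + 1)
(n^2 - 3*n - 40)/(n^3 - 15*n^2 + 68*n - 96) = (n + 5)/(n^2 - 7*n + 12)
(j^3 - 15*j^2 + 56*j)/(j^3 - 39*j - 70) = j*(j - 8)/(j^2 + 7*j + 10)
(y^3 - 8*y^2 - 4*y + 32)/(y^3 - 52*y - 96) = (y - 2)/(y + 6)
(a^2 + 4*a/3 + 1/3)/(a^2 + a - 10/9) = 3*(3*a^2 + 4*a + 1)/(9*a^2 + 9*a - 10)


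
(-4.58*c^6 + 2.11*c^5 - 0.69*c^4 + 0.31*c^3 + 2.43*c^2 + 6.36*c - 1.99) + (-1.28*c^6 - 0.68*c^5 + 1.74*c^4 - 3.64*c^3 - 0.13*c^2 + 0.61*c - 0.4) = -5.86*c^6 + 1.43*c^5 + 1.05*c^4 - 3.33*c^3 + 2.3*c^2 + 6.97*c - 2.39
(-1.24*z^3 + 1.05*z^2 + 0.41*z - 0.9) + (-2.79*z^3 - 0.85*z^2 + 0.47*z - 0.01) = -4.03*z^3 + 0.2*z^2 + 0.88*z - 0.91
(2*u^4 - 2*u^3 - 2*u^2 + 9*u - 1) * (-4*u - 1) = -8*u^5 + 6*u^4 + 10*u^3 - 34*u^2 - 5*u + 1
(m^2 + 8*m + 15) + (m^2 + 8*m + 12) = 2*m^2 + 16*m + 27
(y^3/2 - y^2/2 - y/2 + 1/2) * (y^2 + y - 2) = y^5/2 - 2*y^3 + y^2 + 3*y/2 - 1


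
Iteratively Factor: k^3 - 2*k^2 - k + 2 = (k - 2)*(k^2 - 1) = (k - 2)*(k - 1)*(k + 1)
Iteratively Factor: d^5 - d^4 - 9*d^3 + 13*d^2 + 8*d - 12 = (d - 2)*(d^4 + d^3 - 7*d^2 - d + 6) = (d - 2)*(d + 3)*(d^3 - 2*d^2 - d + 2) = (d - 2)*(d - 1)*(d + 3)*(d^2 - d - 2) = (d - 2)*(d - 1)*(d + 1)*(d + 3)*(d - 2)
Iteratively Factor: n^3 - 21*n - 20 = (n + 1)*(n^2 - n - 20) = (n - 5)*(n + 1)*(n + 4)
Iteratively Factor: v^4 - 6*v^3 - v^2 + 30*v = (v - 3)*(v^3 - 3*v^2 - 10*v) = v*(v - 3)*(v^2 - 3*v - 10) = v*(v - 5)*(v - 3)*(v + 2)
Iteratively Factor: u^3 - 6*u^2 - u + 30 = (u - 5)*(u^2 - u - 6) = (u - 5)*(u - 3)*(u + 2)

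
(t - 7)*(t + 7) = t^2 - 49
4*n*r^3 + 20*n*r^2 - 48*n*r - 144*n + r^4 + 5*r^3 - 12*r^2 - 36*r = (4*n + r)*(r - 3)*(r + 2)*(r + 6)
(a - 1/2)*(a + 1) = a^2 + a/2 - 1/2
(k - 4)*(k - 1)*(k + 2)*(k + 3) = k^4 - 15*k^2 - 10*k + 24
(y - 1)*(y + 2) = y^2 + y - 2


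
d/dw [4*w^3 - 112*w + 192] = 12*w^2 - 112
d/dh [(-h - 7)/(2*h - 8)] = 11/(2*(h - 4)^2)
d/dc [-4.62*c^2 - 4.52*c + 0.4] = -9.24*c - 4.52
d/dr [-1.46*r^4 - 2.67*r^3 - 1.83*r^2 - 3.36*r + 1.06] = -5.84*r^3 - 8.01*r^2 - 3.66*r - 3.36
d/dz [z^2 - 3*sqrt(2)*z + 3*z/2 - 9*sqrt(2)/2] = 2*z - 3*sqrt(2) + 3/2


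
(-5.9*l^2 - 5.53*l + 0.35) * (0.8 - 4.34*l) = 25.606*l^3 + 19.2802*l^2 - 5.943*l + 0.28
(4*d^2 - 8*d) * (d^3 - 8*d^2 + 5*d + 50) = 4*d^5 - 40*d^4 + 84*d^3 + 160*d^2 - 400*d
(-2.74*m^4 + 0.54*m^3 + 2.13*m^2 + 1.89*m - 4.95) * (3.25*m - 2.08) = -8.905*m^5 + 7.4542*m^4 + 5.7993*m^3 + 1.7121*m^2 - 20.0187*m + 10.296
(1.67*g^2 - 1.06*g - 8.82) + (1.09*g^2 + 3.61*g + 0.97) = 2.76*g^2 + 2.55*g - 7.85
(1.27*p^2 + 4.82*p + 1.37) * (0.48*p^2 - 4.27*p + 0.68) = 0.6096*p^4 - 3.1093*p^3 - 19.0602*p^2 - 2.5723*p + 0.9316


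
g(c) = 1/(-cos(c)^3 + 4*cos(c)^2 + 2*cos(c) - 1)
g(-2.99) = 0.53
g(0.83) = 0.54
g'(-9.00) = 2.04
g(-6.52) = 0.26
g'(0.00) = 0.00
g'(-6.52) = -0.11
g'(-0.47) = -0.29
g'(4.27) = 1.64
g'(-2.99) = 0.37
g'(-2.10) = 3.26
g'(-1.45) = -5.87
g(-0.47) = 0.31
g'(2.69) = -2.44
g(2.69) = 0.86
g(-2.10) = -1.16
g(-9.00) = 0.80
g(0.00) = 0.25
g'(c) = (-3*sin(c)*cos(c)^2 + 8*sin(c)*cos(c) + 2*sin(c))/(-cos(c)^3 + 4*cos(c)^2 + 2*cos(c) - 1)^2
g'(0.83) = 1.28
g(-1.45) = -1.42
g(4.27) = -0.96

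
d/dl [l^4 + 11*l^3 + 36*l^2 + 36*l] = 4*l^3 + 33*l^2 + 72*l + 36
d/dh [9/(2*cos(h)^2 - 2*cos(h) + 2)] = 9*(2*cos(h) - 1)*sin(h)/(2*(sin(h)^2 + cos(h) - 2)^2)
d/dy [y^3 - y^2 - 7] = y*(3*y - 2)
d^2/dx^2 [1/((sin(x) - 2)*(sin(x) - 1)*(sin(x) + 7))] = (-9*sin(x)^5 - 53*sin(x)^4 - 67*sin(x)^3 + 351*sin(x)^2 + 196*sin(x) - 610)/((sin(x) - 2)^3*(sin(x) - 1)^2*(sin(x) + 7)^3)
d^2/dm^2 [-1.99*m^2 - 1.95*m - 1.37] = -3.98000000000000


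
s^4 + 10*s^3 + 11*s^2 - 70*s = s*(s - 2)*(s + 5)*(s + 7)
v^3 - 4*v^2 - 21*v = v*(v - 7)*(v + 3)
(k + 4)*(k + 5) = k^2 + 9*k + 20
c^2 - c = c*(c - 1)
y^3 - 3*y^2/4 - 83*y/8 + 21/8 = (y - 7/2)*(y - 1/4)*(y + 3)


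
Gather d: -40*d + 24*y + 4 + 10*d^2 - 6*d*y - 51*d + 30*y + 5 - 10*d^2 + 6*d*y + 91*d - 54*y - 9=0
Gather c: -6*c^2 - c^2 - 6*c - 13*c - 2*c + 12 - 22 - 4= -7*c^2 - 21*c - 14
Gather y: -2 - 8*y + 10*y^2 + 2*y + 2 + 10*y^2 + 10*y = 20*y^2 + 4*y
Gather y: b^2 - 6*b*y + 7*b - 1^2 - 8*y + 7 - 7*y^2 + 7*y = b^2 + 7*b - 7*y^2 + y*(-6*b - 1) + 6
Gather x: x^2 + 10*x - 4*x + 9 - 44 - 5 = x^2 + 6*x - 40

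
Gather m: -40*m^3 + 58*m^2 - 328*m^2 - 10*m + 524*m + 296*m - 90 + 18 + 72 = -40*m^3 - 270*m^2 + 810*m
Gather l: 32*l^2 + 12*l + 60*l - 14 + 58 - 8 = 32*l^2 + 72*l + 36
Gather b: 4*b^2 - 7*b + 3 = 4*b^2 - 7*b + 3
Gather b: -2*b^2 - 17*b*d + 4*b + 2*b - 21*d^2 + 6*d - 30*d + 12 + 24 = -2*b^2 + b*(6 - 17*d) - 21*d^2 - 24*d + 36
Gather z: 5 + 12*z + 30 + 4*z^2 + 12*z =4*z^2 + 24*z + 35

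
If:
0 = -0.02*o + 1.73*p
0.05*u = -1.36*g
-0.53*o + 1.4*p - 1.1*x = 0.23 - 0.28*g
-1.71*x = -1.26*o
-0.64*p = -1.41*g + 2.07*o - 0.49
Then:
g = -0.88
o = -0.36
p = -0.00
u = 23.84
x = -0.26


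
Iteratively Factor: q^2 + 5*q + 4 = (q + 4)*(q + 1)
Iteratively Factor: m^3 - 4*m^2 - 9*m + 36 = (m - 3)*(m^2 - m - 12) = (m - 4)*(m - 3)*(m + 3)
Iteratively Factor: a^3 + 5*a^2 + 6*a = (a + 2)*(a^2 + 3*a) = (a + 2)*(a + 3)*(a)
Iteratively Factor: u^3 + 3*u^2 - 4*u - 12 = (u + 2)*(u^2 + u - 6) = (u - 2)*(u + 2)*(u + 3)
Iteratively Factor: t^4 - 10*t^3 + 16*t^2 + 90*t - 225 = (t - 5)*(t^3 - 5*t^2 - 9*t + 45) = (t - 5)*(t + 3)*(t^2 - 8*t + 15) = (t - 5)*(t - 3)*(t + 3)*(t - 5)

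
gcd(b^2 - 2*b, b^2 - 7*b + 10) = b - 2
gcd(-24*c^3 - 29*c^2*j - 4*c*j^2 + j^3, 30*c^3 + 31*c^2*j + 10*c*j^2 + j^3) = 3*c + j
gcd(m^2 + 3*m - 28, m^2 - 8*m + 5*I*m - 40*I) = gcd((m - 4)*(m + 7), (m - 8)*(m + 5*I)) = 1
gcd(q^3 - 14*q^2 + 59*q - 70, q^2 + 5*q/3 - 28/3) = 1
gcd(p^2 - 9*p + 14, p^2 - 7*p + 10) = p - 2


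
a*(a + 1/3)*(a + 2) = a^3 + 7*a^2/3 + 2*a/3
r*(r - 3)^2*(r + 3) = r^4 - 3*r^3 - 9*r^2 + 27*r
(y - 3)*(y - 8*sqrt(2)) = y^2 - 8*sqrt(2)*y - 3*y + 24*sqrt(2)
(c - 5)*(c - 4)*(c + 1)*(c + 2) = c^4 - 6*c^3 - 5*c^2 + 42*c + 40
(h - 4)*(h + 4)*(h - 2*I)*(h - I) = h^4 - 3*I*h^3 - 18*h^2 + 48*I*h + 32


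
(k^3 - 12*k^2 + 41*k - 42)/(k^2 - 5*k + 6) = k - 7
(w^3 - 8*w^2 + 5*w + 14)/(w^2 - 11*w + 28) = (w^2 - w - 2)/(w - 4)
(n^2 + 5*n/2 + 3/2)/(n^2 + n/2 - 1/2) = (2*n + 3)/(2*n - 1)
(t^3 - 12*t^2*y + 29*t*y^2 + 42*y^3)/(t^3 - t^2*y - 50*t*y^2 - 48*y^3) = (-t^2 + 13*t*y - 42*y^2)/(-t^2 + 2*t*y + 48*y^2)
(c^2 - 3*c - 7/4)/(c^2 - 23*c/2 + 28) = (c + 1/2)/(c - 8)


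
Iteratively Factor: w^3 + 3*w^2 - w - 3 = (w - 1)*(w^2 + 4*w + 3) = (w - 1)*(w + 1)*(w + 3)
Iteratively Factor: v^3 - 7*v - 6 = (v - 3)*(v^2 + 3*v + 2) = (v - 3)*(v + 1)*(v + 2)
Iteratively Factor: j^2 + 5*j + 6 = (j + 2)*(j + 3)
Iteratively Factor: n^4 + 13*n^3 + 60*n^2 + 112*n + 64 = (n + 4)*(n^3 + 9*n^2 + 24*n + 16) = (n + 4)^2*(n^2 + 5*n + 4) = (n + 4)^3*(n + 1)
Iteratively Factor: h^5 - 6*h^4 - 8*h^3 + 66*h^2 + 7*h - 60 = (h + 3)*(h^4 - 9*h^3 + 19*h^2 + 9*h - 20) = (h - 5)*(h + 3)*(h^3 - 4*h^2 - h + 4) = (h - 5)*(h - 4)*(h + 3)*(h^2 - 1) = (h - 5)*(h - 4)*(h - 1)*(h + 3)*(h + 1)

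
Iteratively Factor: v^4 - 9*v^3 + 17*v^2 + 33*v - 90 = (v + 2)*(v^3 - 11*v^2 + 39*v - 45) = (v - 5)*(v + 2)*(v^2 - 6*v + 9) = (v - 5)*(v - 3)*(v + 2)*(v - 3)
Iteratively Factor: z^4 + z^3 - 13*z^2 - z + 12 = (z + 4)*(z^3 - 3*z^2 - z + 3) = (z + 1)*(z + 4)*(z^2 - 4*z + 3) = (z - 1)*(z + 1)*(z + 4)*(z - 3)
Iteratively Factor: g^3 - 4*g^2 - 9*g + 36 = (g - 3)*(g^2 - g - 12) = (g - 3)*(g + 3)*(g - 4)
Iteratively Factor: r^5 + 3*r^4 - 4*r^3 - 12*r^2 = (r)*(r^4 + 3*r^3 - 4*r^2 - 12*r) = r^2*(r^3 + 3*r^2 - 4*r - 12) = r^2*(r - 2)*(r^2 + 5*r + 6) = r^2*(r - 2)*(r + 3)*(r + 2)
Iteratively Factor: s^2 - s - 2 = (s - 2)*(s + 1)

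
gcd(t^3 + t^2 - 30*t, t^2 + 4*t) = t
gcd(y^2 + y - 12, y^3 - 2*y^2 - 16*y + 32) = y + 4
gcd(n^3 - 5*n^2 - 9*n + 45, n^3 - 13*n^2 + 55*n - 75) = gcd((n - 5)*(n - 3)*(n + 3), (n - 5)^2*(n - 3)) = n^2 - 8*n + 15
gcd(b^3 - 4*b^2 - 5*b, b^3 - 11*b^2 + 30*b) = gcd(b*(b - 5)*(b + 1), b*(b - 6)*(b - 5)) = b^2 - 5*b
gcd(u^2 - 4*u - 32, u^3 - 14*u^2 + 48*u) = u - 8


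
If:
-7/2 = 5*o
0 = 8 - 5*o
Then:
No Solution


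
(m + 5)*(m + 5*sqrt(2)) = m^2 + 5*m + 5*sqrt(2)*m + 25*sqrt(2)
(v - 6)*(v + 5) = v^2 - v - 30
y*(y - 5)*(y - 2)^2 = y^4 - 9*y^3 + 24*y^2 - 20*y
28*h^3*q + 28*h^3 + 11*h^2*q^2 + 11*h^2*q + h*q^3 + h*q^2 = (4*h + q)*(7*h + q)*(h*q + h)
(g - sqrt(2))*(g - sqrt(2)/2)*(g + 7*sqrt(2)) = g^3 + 11*sqrt(2)*g^2/2 - 20*g + 7*sqrt(2)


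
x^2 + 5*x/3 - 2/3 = (x - 1/3)*(x + 2)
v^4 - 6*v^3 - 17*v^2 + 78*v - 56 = (v - 7)*(v - 2)*(v - 1)*(v + 4)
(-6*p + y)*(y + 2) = -6*p*y - 12*p + y^2 + 2*y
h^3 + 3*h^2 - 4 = (h - 1)*(h + 2)^2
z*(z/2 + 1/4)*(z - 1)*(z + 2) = z^4/2 + 3*z^3/4 - 3*z^2/4 - z/2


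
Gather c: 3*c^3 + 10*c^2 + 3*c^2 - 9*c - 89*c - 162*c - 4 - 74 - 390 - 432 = 3*c^3 + 13*c^2 - 260*c - 900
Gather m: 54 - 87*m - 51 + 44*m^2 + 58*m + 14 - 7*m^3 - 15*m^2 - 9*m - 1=-7*m^3 + 29*m^2 - 38*m + 16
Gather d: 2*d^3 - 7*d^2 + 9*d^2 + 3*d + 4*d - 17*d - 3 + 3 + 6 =2*d^3 + 2*d^2 - 10*d + 6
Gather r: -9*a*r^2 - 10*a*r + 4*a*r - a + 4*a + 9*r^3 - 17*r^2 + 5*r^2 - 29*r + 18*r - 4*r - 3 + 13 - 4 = 3*a + 9*r^3 + r^2*(-9*a - 12) + r*(-6*a - 15) + 6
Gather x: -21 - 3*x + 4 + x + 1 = -2*x - 16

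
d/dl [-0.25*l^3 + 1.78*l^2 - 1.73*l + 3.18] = -0.75*l^2 + 3.56*l - 1.73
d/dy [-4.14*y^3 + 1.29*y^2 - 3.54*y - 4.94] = -12.42*y^2 + 2.58*y - 3.54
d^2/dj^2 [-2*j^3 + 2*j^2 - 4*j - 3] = 4 - 12*j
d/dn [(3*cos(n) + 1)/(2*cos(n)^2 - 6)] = (3*cos(n)^2 + 2*cos(n) + 9)*sin(n)/(2*(sin(n)^2 + 2)^2)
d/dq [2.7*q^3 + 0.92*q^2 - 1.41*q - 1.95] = 8.1*q^2 + 1.84*q - 1.41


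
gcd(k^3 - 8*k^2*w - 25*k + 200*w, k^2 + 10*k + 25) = k + 5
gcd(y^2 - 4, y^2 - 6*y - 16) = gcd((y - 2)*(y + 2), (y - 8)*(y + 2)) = y + 2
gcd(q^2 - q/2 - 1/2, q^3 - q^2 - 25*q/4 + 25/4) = q - 1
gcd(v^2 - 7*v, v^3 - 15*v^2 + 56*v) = v^2 - 7*v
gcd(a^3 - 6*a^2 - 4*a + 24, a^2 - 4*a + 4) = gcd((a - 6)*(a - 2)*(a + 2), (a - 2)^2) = a - 2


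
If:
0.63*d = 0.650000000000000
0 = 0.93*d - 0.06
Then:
No Solution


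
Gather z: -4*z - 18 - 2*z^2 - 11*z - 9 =-2*z^2 - 15*z - 27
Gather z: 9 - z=9 - z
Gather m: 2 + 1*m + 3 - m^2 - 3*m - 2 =-m^2 - 2*m + 3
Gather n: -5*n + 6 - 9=-5*n - 3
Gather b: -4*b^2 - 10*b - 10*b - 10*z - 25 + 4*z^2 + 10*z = -4*b^2 - 20*b + 4*z^2 - 25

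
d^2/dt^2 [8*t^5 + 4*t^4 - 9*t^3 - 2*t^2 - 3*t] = 160*t^3 + 48*t^2 - 54*t - 4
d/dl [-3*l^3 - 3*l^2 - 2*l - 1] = -9*l^2 - 6*l - 2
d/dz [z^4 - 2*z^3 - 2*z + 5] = 4*z^3 - 6*z^2 - 2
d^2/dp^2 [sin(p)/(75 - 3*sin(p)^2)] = (sin(p)^4 + 148*sin(p)^2 + 475)*sin(p)/(3*(sin(p) - 5)^3*(sin(p) + 5)^3)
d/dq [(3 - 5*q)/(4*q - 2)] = -1/(2*(2*q - 1)^2)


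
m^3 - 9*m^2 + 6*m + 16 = (m - 8)*(m - 2)*(m + 1)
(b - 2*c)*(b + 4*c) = b^2 + 2*b*c - 8*c^2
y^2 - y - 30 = (y - 6)*(y + 5)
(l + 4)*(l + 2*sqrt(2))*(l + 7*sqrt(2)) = l^3 + 4*l^2 + 9*sqrt(2)*l^2 + 28*l + 36*sqrt(2)*l + 112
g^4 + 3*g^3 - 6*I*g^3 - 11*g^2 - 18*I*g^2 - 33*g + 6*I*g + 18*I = (g + 3)*(g - 3*I)*(g - 2*I)*(g - I)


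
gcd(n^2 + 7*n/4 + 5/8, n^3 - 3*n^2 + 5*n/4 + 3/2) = n + 1/2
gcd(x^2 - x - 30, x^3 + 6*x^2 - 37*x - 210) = x^2 - x - 30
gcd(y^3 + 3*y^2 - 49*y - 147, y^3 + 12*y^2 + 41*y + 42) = y^2 + 10*y + 21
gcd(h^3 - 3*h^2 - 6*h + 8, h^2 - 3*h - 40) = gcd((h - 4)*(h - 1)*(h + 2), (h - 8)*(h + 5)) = 1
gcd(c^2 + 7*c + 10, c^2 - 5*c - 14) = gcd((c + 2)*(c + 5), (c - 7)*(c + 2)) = c + 2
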